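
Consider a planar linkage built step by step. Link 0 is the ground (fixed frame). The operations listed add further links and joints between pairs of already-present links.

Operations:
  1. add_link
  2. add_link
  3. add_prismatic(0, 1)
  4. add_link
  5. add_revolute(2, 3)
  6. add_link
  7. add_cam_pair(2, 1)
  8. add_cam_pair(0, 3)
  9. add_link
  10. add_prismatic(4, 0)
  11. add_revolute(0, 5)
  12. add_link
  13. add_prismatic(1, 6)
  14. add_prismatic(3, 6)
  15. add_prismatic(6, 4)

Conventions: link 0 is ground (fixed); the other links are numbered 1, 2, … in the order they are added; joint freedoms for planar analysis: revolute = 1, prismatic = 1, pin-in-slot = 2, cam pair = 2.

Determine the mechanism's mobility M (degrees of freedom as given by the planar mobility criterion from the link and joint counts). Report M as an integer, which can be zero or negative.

L=1 J1=0 J2=0
add link → L=2 J1=0 J2=0
add link → L=3 J1=0 J2=0
P@0,1 dof=1 J1 → L=3 J1=1 J2=0
add link → L=4 J1=1 J2=0
R@2,3 dof=1 J1 → L=4 J1=2 J2=0
add link → L=5 J1=2 J2=0
C@2,1 dof=2 J2 → L=5 J1=2 J2=1
C@0,3 dof=2 J2 → L=5 J1=2 J2=2
add link → L=6 J1=2 J2=2
P@4,0 dof=1 J1 → L=6 J1=3 J2=2
R@0,5 dof=1 J1 → L=6 J1=4 J2=2
add link → L=7 J1=4 J2=2
P@1,6 dof=1 J1 → L=7 J1=5 J2=2
P@3,6 dof=1 J1 → L=7 J1=6 J2=2
P@6,4 dof=1 J1 → L=7 J1=7 J2=2
M=3(L−1)−2J1−J2=3·6−2·7−2=2

M = 2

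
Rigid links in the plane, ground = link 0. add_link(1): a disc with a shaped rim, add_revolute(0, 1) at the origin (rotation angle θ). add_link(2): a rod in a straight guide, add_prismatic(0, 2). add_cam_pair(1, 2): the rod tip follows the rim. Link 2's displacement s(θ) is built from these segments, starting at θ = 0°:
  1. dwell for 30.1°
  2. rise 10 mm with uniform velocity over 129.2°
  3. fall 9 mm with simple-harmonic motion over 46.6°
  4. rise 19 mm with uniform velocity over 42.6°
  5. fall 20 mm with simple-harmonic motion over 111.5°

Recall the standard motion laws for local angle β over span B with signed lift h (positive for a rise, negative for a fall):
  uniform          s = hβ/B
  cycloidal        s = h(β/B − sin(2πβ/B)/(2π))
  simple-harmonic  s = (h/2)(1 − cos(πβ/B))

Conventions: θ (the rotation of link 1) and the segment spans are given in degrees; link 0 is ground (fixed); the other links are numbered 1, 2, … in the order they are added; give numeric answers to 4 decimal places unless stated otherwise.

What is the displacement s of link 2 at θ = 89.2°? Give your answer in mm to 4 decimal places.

segment 1 (0° to 30.1°, dwell): s unchanged at 0.0000
θ = 89.2° falls in segment 2 (30.1° to 159.3°, uniform, h = 10): β = 89.2 − 30.1 = 59.1°, B = 129.2°; Δs = 10·59.1/129.2 = 4.5743; s = 0.0000 + 4.5743 = 4.5743

4.5743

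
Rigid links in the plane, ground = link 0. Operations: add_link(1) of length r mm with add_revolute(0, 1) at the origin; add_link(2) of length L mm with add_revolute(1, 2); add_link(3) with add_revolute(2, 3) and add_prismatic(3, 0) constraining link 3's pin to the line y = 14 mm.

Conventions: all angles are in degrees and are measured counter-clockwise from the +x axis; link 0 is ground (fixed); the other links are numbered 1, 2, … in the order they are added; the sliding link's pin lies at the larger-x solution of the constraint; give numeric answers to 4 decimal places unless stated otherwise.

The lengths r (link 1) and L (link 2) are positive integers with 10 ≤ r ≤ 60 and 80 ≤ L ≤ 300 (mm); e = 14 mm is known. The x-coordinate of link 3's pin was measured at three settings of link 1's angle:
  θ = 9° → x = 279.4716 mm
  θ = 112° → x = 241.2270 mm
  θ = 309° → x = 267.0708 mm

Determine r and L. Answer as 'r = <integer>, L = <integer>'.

constraint per measurement: (x − r cos θ)² + (r sin θ − e)² = L²
subtracting the θ₁ and θ₂ equations cancels the r² and L² terms:
r = (x₁² − x₂²) / (2[(x₁cos θ₁ + e sin θ₁) − (x₂cos θ₂ + e sin θ₂)]) = 28.0000 → r = 28
L² = (x₁ − r cos θ₁)² + (r sin θ₁ − e)² = 63504.0035 → L = 252.0000 → L = 252
check at θ₃=309°: x = 267.0708 (printed 267.0708) ✓

r = 28, L = 252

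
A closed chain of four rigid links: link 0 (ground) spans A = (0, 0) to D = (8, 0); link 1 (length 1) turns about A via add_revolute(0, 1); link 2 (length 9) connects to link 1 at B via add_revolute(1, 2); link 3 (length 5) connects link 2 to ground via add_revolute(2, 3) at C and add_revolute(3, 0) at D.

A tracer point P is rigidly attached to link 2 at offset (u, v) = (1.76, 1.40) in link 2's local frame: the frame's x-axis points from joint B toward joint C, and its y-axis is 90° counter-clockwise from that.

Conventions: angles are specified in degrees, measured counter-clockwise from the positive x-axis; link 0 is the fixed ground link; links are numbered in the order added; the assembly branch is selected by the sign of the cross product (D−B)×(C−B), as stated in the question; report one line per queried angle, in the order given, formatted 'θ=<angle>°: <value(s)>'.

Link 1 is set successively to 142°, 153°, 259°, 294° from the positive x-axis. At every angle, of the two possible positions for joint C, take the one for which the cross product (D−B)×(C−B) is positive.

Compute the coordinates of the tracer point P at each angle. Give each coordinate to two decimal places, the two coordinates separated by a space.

A=(0,0), D=(8.00,0)
θ=142°: B = A + 1.00·(cos142°, sin142°) = (-0.7880, 0.6157)
θ=142°: |BD| = 8.8096
θ=142°: circle(B,9.00) ∩ circle(D,5.00): a=7.5831, h=4.8473
θ=142°:   candidates: C₊=(7.1153,4.9211) cross=42.702; C₋=(6.4378,-4.7497) cross=-42.702
θ=142°:   branch + wants cross > 0 → take C=(7.1153,4.9211) (cross=42.702)
θ=142°: ex = (C−B)/|BC| = (0.8782,0.4784); ey = (-0.4784,0.8782)
θ=142°: P = B + 1.76·ex + 1.40·ey = (0.0878,2.6870)
θ=153°: B = A + 1.00·(cos153°, sin153°) = (-0.8910, 0.4540)
θ=153°: |BD| = 8.9026
θ=153°: circle(B,9.00) ∩ circle(D,5.00): a=7.5964, h=4.8264
θ=153°:   candidates: C₊=(6.9417,4.8867) cross=42.967; C₋=(6.4494,-4.7535) cross=-42.967
θ=153°:   branch + wants cross > 0 → take C=(6.9417,4.8867) (cross=42.967)
θ=153°: ex = (C−B)/|BC| = (0.8703,0.4925); ey = (-0.4925,0.8703)
θ=153°: P = B + 1.76·ex + 1.40·ey = (-0.0488,2.5393)
θ=259°: B = A + 1.00·(cos259°, sin259°) = (-0.1908, -0.9816)
θ=259°: |BD| = 8.2494
θ=259°: circle(B,9.00) ∩ circle(D,5.00): a=7.5189, h=4.9463
θ=259°:   candidates: C₊=(6.6861,4.8243) cross=40.804; C₋=(7.8632,-4.9981) cross=-40.804
θ=259°:   branch + wants cross > 0 → take C=(6.6861,4.8243) (cross=40.804)
θ=259°: ex = (C−B)/|BC| = (0.7641,0.6451); ey = (-0.6451,0.7641)
θ=259°: P = B + 1.76·ex + 1.40·ey = (0.2509,1.2235)
θ=294°: B = A + 1.00·(cos294°, sin294°) = (0.4067, -0.9135)
θ=294°: |BD| = 7.6480
θ=294°: circle(B,9.00) ∩ circle(D,5.00): a=7.4851, h=4.9973
θ=294°:   candidates: C₊=(7.2413,4.9421) cross=38.220; C₋=(8.4352,-4.9810) cross=-38.220
θ=294°:   branch + wants cross > 0 → take C=(7.2413,4.9421) (cross=38.220)
θ=294°: ex = (C−B)/|BC| = (0.7594,0.6506); ey = (-0.6506,0.7594)
θ=294°: P = B + 1.76·ex + 1.40·ey = (0.8324,1.2947)

θ=142°: 0.09 2.69
θ=153°: -0.05 2.54
θ=259°: 0.25 1.22
θ=294°: 0.83 1.29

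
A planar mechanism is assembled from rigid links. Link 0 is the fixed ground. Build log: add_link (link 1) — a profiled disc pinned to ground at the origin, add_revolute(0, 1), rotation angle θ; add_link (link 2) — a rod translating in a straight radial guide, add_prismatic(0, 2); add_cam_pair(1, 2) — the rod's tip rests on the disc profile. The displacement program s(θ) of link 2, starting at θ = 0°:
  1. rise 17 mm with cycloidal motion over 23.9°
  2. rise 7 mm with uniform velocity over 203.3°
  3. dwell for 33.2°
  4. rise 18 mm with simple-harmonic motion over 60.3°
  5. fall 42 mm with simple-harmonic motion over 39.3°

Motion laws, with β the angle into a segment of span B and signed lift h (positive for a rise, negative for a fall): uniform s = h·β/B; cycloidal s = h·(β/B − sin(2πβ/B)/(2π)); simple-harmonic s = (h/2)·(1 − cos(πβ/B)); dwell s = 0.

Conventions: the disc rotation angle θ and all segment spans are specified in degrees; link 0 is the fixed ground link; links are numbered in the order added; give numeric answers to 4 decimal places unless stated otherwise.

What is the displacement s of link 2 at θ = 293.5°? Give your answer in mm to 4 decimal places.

seg 1 [0°–23.9°] cycloidal, h=17: full span → s += 17 → s = 17.0000
seg 2 [23.9°–227.2°] uniform, h=7: full span → s += 7 → s = 24.0000
seg 3 [227.2°–260.4°] dwell: s stays 24.0000
seg 4 [260.4°–320.7°] simple-harmonic, h=18: θ=293.5° here. β=33.1, B=60.3. 18/2·(1 − cos(π·0.5489)) = 10.3778 → s = 34.3778

34.3778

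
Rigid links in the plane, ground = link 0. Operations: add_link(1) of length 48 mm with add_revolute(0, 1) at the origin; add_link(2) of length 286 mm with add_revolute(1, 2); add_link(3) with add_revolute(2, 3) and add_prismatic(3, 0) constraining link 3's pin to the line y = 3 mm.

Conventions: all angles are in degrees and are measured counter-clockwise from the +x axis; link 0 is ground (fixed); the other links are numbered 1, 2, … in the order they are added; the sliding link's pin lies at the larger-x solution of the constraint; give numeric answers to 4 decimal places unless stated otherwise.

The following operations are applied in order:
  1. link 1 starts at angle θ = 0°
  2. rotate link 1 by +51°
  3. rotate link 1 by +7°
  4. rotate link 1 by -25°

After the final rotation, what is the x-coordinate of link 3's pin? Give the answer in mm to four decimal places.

geometry: r = 48 mm, L = 286 mm, e = 3 mm; θ starts at 0°
rotate link 1 by +51°: θ ← 0° +51° = 51°
rotate link 1 by +7°: θ ← 51° +7° = 58°
rotate link 1 by -25°: θ ← 58° -25° = 33°
crank pin P = (r cos θ, r sin θ) = (40.256187, 26.142674)
h = r sin θ − e = 26.142674 − 3 = 23.142674
x = r cos θ + √(L² − h²) = 40.256187 + 285.062128 = 325.318315

325.3183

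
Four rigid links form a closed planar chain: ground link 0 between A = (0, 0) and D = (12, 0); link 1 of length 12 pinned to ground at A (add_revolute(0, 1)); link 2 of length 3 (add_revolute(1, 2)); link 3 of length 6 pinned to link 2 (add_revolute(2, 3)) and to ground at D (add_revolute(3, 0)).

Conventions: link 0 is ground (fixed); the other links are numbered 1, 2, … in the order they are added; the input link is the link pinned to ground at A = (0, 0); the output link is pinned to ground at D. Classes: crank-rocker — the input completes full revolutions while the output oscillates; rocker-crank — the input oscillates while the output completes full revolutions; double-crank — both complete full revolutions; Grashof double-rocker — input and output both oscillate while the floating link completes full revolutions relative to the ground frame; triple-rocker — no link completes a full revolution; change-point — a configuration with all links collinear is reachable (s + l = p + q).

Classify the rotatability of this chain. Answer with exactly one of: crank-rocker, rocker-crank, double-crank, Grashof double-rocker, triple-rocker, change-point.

lengths: ground=12, input=12, coupler=3, output=6
sorted: s=3 (shortest), l=12 (longest), p+q=18
s + l = 15 vs p + q = 18
s + l < p + q (Grashof) with shortest = coupler link → Grashof double-rocker

Grashof double-rocker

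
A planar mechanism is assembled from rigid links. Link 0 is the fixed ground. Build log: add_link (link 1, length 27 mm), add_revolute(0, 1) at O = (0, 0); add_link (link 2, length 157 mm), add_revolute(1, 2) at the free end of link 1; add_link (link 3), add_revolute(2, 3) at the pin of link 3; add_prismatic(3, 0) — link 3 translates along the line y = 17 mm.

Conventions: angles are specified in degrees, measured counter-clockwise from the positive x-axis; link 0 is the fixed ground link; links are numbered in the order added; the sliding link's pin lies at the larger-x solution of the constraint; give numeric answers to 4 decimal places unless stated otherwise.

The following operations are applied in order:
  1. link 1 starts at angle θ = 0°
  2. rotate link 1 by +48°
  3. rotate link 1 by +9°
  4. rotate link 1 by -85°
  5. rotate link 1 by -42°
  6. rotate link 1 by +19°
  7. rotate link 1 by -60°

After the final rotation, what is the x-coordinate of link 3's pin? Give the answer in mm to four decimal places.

geometry: r = 27 mm, L = 157 mm, e = 17 mm; θ starts at 0°
rotate link 1 by +48°: θ ← 0° +48° = 48°
rotate link 1 by +9°: θ ← 48° +9° = 57°
rotate link 1 by -85°: θ ← 57° -85° = -28°
rotate link 1 by -42°: θ ← -28° -42° = -70°
rotate link 1 by +19°: θ ← -70° +19° = -51°
rotate link 1 by -60°: θ ← -51° -60° = -111°
crank pin P = (r cos θ, r sin θ) = (-9.675935, -25.206672)
h = r sin θ − e = -25.206672 − 17 = -42.206672
x = r cos θ + √(L² − h²) = -9.675935 + 151.220359 = 141.544424

141.5444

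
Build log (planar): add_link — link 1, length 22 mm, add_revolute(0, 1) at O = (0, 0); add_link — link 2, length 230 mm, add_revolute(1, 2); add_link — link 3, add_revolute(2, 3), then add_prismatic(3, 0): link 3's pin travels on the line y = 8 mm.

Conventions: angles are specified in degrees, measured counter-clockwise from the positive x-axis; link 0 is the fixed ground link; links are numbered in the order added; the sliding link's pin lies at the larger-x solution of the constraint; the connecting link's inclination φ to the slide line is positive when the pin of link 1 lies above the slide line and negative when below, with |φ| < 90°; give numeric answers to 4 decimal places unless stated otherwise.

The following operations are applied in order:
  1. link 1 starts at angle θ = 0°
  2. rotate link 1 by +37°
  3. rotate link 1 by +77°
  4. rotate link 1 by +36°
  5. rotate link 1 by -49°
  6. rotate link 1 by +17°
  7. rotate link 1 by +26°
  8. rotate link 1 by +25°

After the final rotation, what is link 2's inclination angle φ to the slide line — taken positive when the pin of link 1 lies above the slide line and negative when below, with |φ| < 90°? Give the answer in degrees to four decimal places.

geometry: r = 22 mm, L = 230 mm, e = 8 mm; θ starts at 0°
rotate link 1 by +37°: θ ← 0° +37° = 37°
rotate link 1 by +77°: θ ← 37° +77° = 114°
rotate link 1 by +36°: θ ← 114° +36° = 150°
rotate link 1 by -49°: θ ← 150° -49° = 101°
rotate link 1 by +17°: θ ← 101° +17° = 118°
rotate link 1 by +26°: θ ← 118° +26° = 144°
rotate link 1 by +25°: θ ← 144° +25° = 169°
h = r sin θ − e = 4.197798 − 8 = -3.802202
sin φ = h / L = -3.802202 / 230 = -0.01653131
φ = arcsin(-0.01653131) = -0.947218°

-0.9472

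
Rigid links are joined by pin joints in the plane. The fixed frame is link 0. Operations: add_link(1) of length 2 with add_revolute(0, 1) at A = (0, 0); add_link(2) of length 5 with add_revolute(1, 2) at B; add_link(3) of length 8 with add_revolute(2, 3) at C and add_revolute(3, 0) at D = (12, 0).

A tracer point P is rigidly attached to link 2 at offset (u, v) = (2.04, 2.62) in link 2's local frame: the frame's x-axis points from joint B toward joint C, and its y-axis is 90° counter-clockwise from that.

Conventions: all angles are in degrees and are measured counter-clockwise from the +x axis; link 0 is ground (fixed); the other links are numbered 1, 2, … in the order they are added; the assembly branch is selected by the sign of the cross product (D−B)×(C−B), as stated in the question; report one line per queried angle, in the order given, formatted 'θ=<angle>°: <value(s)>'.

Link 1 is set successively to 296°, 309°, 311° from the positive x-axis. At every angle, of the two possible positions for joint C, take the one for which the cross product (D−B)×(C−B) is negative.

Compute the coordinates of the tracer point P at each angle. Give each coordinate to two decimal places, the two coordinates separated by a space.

A=(0,0), D=(12.00,0)
θ=296°: B = A + 2.00·(cos296°, sin296°) = (0.8767, -1.7976)
θ=296°: |BD| = 11.2676
θ=296°: circle(B,5.00) ∩ circle(D,8.00): a=3.9032, h=3.1250
θ=296°:   candidates: C₊=(4.2314,1.9100) cross=35.211; C₋=(5.2285,-4.2598) cross=-35.211
θ=296°:   branch - wants cross < 0 → take C=(5.2285,-4.2598) (cross=-35.211)
θ=296°: ex = (C−B)/|BC| = (0.8703,-0.4924); ey = (0.4924,0.8703)
θ=296°: P = B + 2.04·ex + 2.62·ey = (3.9425,-0.5219)
θ=309°: B = A + 2.00·(cos309°, sin309°) = (1.2586, -1.5543)
θ=309°: |BD| = 10.8532
θ=309°: circle(B,5.00) ∩ circle(D,8.00): a=3.6299, h=3.4386
θ=309°:   candidates: C₊=(4.3587,2.3687) cross=37.320; C₋=(5.3436,-4.4376) cross=-37.320
θ=309°:   branch - wants cross < 0 → take C=(5.3436,-4.4376) (cross=-37.320)
θ=309°: ex = (C−B)/|BC| = (0.8170,-0.5767); ey = (0.5767,0.8170)
θ=309°: P = B + 2.04·ex + 2.62·ey = (4.4361,-0.5902)
θ=311°: B = A + 2.00·(cos311°, sin311°) = (1.3121, -1.5094)
θ=311°: |BD| = 10.7939
θ=311°: circle(B,5.00) ∩ circle(D,8.00): a=3.5904, h=3.4798
θ=311°:   candidates: C₊=(4.3806,2.4383) cross=37.561; C₋=(5.3539,-4.4529) cross=-37.561
θ=311°:   branch - wants cross < 0 → take C=(5.3539,-4.4529) (cross=-37.561)
θ=311°: ex = (C−B)/|BC| = (0.8083,-0.5887); ey = (0.5887,0.8083)
θ=311°: P = B + 2.04·ex + 2.62·ey = (4.5036,-0.5925)

θ=296°: 3.94 -0.52
θ=309°: 4.44 -0.59
θ=311°: 4.50 -0.59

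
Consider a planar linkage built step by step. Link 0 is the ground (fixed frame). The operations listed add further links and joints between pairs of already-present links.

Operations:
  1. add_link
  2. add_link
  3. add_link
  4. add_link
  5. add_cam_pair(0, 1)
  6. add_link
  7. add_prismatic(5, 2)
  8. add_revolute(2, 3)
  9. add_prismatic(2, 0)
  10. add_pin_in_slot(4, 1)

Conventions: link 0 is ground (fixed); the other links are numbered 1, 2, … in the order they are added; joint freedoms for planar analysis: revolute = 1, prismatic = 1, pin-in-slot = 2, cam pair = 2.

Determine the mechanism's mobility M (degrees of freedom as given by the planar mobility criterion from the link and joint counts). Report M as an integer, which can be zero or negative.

L=1 J1=0 J2=0
add link → L=2 J1=0 J2=0
add link → L=3 J1=0 J2=0
add link → L=4 J1=0 J2=0
add link → L=5 J1=0 J2=0
C@0,1 dof=2 J2 → L=5 J1=0 J2=1
add link → L=6 J1=0 J2=1
P@5,2 dof=1 J1 → L=6 J1=1 J2=1
R@2,3 dof=1 J1 → L=6 J1=2 J2=1
P@2,0 dof=1 J1 → L=6 J1=3 J2=1
PS@4,1 dof=2 J2 → L=6 J1=3 J2=2
M=3(L−1)−2J1−J2=3·5−2·3−2=7

M = 7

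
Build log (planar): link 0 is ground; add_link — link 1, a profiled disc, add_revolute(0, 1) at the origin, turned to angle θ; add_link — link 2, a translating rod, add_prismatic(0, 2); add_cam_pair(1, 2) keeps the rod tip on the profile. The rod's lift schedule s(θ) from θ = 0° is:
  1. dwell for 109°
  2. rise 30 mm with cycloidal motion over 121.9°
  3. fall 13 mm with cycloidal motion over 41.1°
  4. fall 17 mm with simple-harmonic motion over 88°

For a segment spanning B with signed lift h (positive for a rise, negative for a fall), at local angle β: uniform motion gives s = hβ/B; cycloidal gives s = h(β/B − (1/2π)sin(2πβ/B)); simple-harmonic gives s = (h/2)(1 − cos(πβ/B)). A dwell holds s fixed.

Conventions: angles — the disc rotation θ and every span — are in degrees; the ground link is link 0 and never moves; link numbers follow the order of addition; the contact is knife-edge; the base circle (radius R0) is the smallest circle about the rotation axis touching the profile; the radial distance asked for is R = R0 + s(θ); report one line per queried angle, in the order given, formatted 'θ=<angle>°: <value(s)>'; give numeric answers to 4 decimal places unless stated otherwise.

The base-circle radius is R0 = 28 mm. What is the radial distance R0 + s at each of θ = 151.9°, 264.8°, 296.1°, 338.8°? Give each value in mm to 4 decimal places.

seg 1 [0°–109°] dwell: s stays 0.0000
seg 2 [109°–230.9°] cycloidal, h=30: θ=151.9° here. β=42.9, B=121.9. 30·(0.3519 − sin(2π·0.3519)/(2π)) = 6.7293 → s = 6.7293
seg 2 [109°–230.9°] cycloidal, h=30: full span → s += 30 → s = 30.0000
seg 3 [230.9°–272°] cycloidal, h=-13: θ=264.8° here. β=33.9, B=41.1. -13·(0.8248 − sin(2π·0.8248)/(2π)) = -12.5672 → s = 17.4328
seg 3 [230.9°–272°] cycloidal, h=-13: full span → s += -13 → s = 17.0000
seg 4 [272°–360°] simple-harmonic, h=-17: θ=296.1° here. β=24.1, B=88. -17/2·(1 − cos(π·0.2739)) = -2.9567 → s = 14.0433
seg 4 [272°–360°] simple-harmonic, h=-17: θ=338.8° here. β=66.8, B=88. -17/2·(1 − cos(π·0.7591)) = -14.6796 → s = 2.3204
θ=151.9°: R = R0 + s = 28 + 6.7293 = 34.7293
θ=264.8°: R = R0 + s = 28 + 17.4328 = 45.4328
θ=296.1°: R = R0 + s = 28 + 14.0433 = 42.0433
θ=338.8°: R = R0 + s = 28 + 2.3204 = 30.3204

θ=151.9°: 34.7293
θ=264.8°: 45.4328
θ=296.1°: 42.0433
θ=338.8°: 30.3204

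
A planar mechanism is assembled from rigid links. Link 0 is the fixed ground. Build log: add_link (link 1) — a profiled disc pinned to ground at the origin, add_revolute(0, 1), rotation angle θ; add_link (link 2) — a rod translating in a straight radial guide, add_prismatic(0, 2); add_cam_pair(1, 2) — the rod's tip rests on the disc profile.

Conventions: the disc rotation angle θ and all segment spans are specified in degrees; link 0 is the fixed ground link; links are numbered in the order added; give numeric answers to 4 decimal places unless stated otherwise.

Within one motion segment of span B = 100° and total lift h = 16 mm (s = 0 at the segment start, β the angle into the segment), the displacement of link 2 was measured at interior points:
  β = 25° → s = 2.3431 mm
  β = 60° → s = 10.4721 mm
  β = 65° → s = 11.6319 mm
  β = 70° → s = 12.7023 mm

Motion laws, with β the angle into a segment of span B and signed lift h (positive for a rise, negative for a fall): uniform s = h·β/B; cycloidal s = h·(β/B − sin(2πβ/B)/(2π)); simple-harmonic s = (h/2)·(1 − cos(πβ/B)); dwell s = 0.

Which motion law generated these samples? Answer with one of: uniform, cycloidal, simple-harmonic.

candidates at β/B = r: uniform s = h·r (linear in β); cycloidal s = h·(r − sin(2πr)/(2π)); simple-harmonic s = (h/2)(1 − cos(πr))
β=25°: printed 2.3431 | uniform 4.0000, cycloidal 1.4535, simple-harmonic 2.3431
β=60°: printed 10.4721 | uniform 9.6000, cycloidal 11.0968, simple-harmonic 10.4721
β=65°: printed 11.6319 | uniform 10.4000, cycloidal 12.4601, simple-harmonic 11.6319
β=70°: printed 12.7023 | uniform 11.2000, cycloidal 13.6218, simple-harmonic 12.7023
only one law matches every sample → simple-harmonic

simple-harmonic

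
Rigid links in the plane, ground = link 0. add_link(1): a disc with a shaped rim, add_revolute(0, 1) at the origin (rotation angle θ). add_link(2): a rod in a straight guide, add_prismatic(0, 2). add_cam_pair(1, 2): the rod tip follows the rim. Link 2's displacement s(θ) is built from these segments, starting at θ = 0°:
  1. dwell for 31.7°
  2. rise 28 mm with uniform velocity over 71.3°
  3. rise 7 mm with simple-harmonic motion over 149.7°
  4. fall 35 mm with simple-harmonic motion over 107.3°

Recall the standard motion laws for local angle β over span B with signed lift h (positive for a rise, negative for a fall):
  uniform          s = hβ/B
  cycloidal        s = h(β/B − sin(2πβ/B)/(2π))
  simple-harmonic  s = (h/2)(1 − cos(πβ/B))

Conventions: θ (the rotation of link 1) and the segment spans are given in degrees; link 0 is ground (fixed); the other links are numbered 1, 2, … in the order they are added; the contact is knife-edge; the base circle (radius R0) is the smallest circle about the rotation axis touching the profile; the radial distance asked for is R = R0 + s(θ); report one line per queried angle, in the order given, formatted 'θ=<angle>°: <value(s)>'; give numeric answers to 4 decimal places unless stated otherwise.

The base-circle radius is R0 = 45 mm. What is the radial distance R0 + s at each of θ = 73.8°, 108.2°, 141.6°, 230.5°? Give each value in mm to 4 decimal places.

segment 1 (0° to 31.7°, dwell): s unchanged at 0.0000
θ = 73.8° falls in segment 2 (31.7° to 103°, uniform, h = 28): β = 73.8 − 31.7 = 42.1°, B = 71.3°; Δs = 28·42.1/71.3 = 16.5330; s = 0.0000 + 16.5330 = 16.5330
segment 2 (31.7° to 103°, uniform, h = 28) is passed completely: s = 0.0000 + (28) = 28.0000
θ = 108.2° falls in segment 3 (103° to 252.7°, simple-harmonic, h = 7): β = 108.2 − 103 = 5.2°, B = 149.7°; Δs = 7/2·(1 − cos(π·0.0347)) = 0.0208; s = 28.0000 + 0.0208 = 28.0208
θ = 141.6° falls in segment 3 (103° to 252.7°, simple-harmonic, h = 7): β = 141.6 − 103 = 38.6°, B = 149.7°; Δs = 7/2·(1 − cos(π·0.2578)) = 1.0869; s = 28.0000 + 1.0869 = 29.0869
θ = 230.5° falls in segment 3 (103° to 252.7°, simple-harmonic, h = 7): β = 230.5 − 103 = 127.5°, B = 149.7°; Δs = 7/2·(1 − cos(π·0.8517)) = 6.6270; s = 28.0000 + 6.6270 = 34.6270
θ=73.8°: R = R0 + s = 45 + 16.5330 = 61.5330
θ=108.2°: R = R0 + s = 45 + 28.0208 = 73.0208
θ=141.6°: R = R0 + s = 45 + 29.0869 = 74.0869
θ=230.5°: R = R0 + s = 45 + 34.6270 = 79.6270

θ=73.8°: 61.5330
θ=108.2°: 73.0208
θ=141.6°: 74.0869
θ=230.5°: 79.6270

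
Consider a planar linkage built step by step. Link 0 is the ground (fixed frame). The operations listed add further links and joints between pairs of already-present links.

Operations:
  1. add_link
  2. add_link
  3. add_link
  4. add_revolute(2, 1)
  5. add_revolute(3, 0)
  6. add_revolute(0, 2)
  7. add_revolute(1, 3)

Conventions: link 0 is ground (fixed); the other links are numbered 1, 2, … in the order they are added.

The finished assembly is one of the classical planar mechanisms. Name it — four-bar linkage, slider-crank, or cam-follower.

links: 4 (incl. ground); joints: 4 revolute, 0 prismatic, 0 higher (cam) pair, forming one closed loop
4 links in a single 4R loop → four-bar linkage

four-bar linkage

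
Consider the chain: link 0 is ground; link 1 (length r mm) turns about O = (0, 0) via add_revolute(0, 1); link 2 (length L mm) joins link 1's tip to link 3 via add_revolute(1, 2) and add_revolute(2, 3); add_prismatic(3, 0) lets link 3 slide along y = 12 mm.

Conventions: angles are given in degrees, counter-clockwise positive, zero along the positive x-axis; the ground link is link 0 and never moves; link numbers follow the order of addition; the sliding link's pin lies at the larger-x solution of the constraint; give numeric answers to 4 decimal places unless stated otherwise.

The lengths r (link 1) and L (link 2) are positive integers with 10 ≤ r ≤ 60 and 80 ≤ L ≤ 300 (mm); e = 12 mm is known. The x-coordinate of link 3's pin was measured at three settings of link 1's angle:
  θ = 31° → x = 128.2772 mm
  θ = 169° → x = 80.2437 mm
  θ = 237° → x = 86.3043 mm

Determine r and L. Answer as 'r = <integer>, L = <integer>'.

constraint per measurement: (x − r cos θ)² + (r sin θ − e)² = L²
subtracting the θ₁ and θ₂ equations cancels the r² and L² terms:
r = (x₁² − x₂²) / (2[(x₁cos θ₁ + e sin θ₁) − (x₂cos θ₂ + e sin θ₂)]) = 26.0000 → r = 26
L² = (x₁ − r cos θ₁)² + (r sin θ₁ − e)² = 11235.9952 → L = 106.0000 → L = 106
check at θ₃=237°: x = 86.3043 (printed 86.3043) ✓

r = 26, L = 106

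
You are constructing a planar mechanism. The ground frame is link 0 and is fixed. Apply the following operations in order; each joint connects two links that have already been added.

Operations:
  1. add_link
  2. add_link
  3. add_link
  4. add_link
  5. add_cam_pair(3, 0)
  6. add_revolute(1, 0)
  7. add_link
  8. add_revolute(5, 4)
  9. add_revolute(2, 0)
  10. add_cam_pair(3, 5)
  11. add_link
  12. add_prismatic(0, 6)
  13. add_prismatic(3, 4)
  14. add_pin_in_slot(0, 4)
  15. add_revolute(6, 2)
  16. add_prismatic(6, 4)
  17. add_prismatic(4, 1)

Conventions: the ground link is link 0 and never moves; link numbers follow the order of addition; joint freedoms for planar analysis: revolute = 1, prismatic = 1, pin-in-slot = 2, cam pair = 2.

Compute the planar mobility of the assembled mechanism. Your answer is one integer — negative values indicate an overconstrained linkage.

link 0 = ground. State L|J1|J2 = 1|0|0
+link1  2|0|0
+link2  3|0|0
+link3  4|0|0
+link4  5|0|0
C(3,0) f=2→J2  5|0|1
R(1,0) f=1→J1  5|1|1
+link5  6|1|1
R(5,4) f=1→J1  6|2|1
R(2,0) f=1→J1  6|3|1
C(3,5) f=2→J2  6|3|2
+link6  7|3|2
P(0,6) f=1→J1  7|4|2
P(3,4) f=1→J1  7|5|2
PS(0,4) f=2→J2  7|5|3
R(6,2) f=1→J1  7|6|3
P(6,4) f=1→J1  7|7|3
P(4,1) f=1→J1  7|8|3
M = 3(7−1)−2·8−3 = 18−16−3 = -1

M = -1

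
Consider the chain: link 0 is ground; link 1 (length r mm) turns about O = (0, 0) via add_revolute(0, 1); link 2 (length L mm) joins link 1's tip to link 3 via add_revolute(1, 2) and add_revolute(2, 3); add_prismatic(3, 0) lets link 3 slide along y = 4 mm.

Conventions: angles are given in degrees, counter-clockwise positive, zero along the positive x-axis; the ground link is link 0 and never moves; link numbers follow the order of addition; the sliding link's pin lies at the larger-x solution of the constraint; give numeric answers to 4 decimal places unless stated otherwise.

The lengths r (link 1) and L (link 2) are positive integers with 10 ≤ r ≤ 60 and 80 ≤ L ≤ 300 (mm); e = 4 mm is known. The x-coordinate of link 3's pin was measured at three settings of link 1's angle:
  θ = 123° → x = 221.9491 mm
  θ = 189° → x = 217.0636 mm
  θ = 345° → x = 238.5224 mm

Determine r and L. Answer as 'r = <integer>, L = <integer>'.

constraint per measurement: (x − r cos θ)² + (r sin θ − e)² = L²
subtracting the θ₁ and θ₂ equations cancels the r² and L² terms:
r = (x₁² − x₂²) / (2[(x₁cos θ₁ + e sin θ₁) − (x₂cos θ₂ + e sin θ₂)]) = 11.0001 → r = 11
L² = (x₁ − r cos θ₁)² + (r sin θ₁ − e)² = 51984.0071 → L = 228.0000 → L = 228
check at θ₃=345°: x = 238.5224 (printed 238.5224) ✓

r = 11, L = 228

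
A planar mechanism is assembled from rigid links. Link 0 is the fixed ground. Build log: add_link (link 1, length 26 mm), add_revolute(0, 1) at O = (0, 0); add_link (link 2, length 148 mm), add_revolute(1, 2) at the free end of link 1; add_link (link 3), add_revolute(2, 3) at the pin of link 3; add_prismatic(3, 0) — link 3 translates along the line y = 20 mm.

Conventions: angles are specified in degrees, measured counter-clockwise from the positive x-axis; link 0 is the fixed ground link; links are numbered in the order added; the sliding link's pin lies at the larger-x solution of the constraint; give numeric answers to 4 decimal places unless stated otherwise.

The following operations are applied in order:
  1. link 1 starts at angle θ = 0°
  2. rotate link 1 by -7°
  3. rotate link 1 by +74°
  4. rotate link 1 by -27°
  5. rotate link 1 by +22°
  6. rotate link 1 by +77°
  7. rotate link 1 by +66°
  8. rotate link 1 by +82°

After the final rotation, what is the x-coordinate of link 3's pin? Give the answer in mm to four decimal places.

geometry: r = 26 mm, L = 148 mm, e = 20 mm; θ starts at 0°
rotate link 1 by -7°: θ ← 0° -7° = -7°
rotate link 1 by +74°: θ ← -7° +74° = 67°
rotate link 1 by -27°: θ ← 67° -27° = 40°
rotate link 1 by +22°: θ ← 40° +22° = 62°
rotate link 1 by +77°: θ ← 62° +77° = 139°
rotate link 1 by +66°: θ ← 139° +66° = 205°
rotate link 1 by +82°: θ ← 205° +82° = 287°
crank pin P = (r cos θ, r sin θ) = (7.601664, -24.863924)
h = r sin θ − e = -24.863924 − 20 = -44.863924
x = r cos θ + √(L² − h²) = 7.601664 + 141.036266 = 148.637930

148.6379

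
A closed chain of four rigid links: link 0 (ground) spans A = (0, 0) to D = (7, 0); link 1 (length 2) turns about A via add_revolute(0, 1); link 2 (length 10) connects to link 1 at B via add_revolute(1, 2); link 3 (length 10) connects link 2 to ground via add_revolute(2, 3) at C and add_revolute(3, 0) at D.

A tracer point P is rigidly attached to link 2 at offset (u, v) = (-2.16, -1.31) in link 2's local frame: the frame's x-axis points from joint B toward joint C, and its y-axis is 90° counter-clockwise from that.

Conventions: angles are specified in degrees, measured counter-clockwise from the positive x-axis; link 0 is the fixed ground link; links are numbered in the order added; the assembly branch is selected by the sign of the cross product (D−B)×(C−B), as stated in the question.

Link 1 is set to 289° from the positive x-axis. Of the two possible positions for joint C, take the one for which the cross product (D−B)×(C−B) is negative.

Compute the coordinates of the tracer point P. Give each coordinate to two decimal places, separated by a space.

A=(0,0), D=(7.00,0)
B = A + 2.00·(cos289°, sin289°) = (0.6511, -1.8910)
|BD| = 6.6245
circle(B,10.00) ∩ circle(D,10.00): a=3.3123, h=9.4355
  candidates: C₊=(1.1321,8.0974) cross=62.506; C₋=(6.5190,-9.9884) cross=-62.506
  branch - wants cross < 0 → take C=(6.5190,-9.9884) (cross=-62.506)
ex = (C−B)/|BC| = (0.5868,-0.8097); ey = (0.8097,0.5868)
P = B + -2.16·ex + -1.31·ey = (-1.6771,-0.9107)

-1.68 -0.91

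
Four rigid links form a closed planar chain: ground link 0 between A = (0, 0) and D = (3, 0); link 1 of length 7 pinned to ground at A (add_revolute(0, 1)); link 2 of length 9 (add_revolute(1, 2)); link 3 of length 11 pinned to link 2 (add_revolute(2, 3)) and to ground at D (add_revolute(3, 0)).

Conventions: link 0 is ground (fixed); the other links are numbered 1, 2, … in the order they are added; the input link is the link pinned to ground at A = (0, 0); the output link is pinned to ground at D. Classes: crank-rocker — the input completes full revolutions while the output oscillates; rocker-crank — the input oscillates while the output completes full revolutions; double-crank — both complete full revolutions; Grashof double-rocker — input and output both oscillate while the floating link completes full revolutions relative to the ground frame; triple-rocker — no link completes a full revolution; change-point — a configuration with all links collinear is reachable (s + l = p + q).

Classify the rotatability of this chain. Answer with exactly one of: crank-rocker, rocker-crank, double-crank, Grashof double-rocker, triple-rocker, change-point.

lengths: ground=3, input=7, coupler=9, output=11
sorted: s=3 (shortest), l=11 (longest), p+q=16
s + l = 14 vs p + q = 16
s + l < p + q (Grashof) with shortest = ground link → double-crank

double-crank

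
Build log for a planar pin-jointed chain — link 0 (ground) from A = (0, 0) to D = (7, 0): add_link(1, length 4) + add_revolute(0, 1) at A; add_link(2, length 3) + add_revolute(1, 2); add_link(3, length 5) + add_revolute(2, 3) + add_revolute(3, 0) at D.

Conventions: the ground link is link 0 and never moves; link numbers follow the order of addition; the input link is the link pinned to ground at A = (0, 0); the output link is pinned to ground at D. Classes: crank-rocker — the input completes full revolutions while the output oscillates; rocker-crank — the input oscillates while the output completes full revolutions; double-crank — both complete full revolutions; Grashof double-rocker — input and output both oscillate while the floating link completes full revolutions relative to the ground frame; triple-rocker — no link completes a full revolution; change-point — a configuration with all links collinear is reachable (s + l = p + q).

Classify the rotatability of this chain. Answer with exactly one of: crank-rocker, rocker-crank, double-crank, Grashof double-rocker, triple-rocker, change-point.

lengths: ground=7, input=4, coupler=3, output=5
sorted: s=3 (shortest), l=7 (longest), p+q=9
s + l = 10 vs p + q = 9
s + l > p + q → non-Grashof → no link fully rotates → triple-rocker

triple-rocker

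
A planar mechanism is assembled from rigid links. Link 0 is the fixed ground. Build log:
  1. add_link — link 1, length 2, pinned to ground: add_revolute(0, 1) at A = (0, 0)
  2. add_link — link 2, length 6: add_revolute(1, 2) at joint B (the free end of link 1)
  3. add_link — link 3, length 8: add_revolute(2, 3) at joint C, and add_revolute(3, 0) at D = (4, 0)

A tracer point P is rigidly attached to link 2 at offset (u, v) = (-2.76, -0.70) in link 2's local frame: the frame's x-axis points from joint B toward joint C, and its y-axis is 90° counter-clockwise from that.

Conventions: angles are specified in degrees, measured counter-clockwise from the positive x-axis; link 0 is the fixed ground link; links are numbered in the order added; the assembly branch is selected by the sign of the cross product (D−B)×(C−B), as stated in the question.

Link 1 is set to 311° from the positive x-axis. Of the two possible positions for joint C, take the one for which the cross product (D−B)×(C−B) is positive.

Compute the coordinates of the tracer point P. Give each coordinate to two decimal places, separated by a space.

A=(0,0), D=(4.00,0)
B = A + 2.00·(cos311°, sin311°) = (1.3121, -1.5094)
|BD| = 3.0827
circle(B,6.00) ∩ circle(D,8.00): a=-3.0001, h=5.1961
  candidates: C₊=(-3.8480,1.5522) cross=16.018; C₋=(1.2405,-7.5090) cross=-16.018
  branch + wants cross > 0 → take C=(-3.8480,1.5522) (cross=16.018)
ex = (C−B)/|BC| = (-0.8600,0.5103); ey = (-0.5103,-0.8600)
P = B + -2.76·ex + -0.70·ey = (4.0429,-2.3157)

4.04 -2.32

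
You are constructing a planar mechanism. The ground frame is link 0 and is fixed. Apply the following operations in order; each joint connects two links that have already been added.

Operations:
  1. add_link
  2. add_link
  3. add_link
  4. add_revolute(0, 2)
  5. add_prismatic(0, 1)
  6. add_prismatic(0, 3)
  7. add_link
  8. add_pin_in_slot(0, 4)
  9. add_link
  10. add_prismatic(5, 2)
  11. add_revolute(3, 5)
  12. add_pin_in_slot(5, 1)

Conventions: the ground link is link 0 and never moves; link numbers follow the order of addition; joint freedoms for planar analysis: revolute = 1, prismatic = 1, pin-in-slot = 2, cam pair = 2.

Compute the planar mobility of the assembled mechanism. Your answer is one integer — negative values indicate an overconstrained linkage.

L=1 J1=0 J2=0
add link → L=2 J1=0 J2=0
add link → L=3 J1=0 J2=0
add link → L=4 J1=0 J2=0
R@0,2 dof=1 J1 → L=4 J1=1 J2=0
P@0,1 dof=1 J1 → L=4 J1=2 J2=0
P@0,3 dof=1 J1 → L=4 J1=3 J2=0
add link → L=5 J1=3 J2=0
PS@0,4 dof=2 J2 → L=5 J1=3 J2=1
add link → L=6 J1=3 J2=1
P@5,2 dof=1 J1 → L=6 J1=4 J2=1
R@3,5 dof=1 J1 → L=6 J1=5 J2=1
PS@5,1 dof=2 J2 → L=6 J1=5 J2=2
M=3(L−1)−2J1−J2=3·5−2·5−2=3

M = 3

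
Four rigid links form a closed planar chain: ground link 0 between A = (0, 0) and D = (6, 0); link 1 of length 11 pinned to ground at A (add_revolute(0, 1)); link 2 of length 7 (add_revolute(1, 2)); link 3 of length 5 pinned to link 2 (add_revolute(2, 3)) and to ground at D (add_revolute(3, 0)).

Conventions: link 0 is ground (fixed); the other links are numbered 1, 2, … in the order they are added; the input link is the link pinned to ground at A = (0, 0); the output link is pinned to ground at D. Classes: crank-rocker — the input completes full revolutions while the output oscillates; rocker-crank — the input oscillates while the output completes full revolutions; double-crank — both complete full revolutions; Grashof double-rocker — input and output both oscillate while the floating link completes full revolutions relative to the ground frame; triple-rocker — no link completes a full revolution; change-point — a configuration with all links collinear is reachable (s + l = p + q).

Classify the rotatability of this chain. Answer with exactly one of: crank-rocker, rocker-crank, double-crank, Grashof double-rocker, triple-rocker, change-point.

lengths: ground=6, input=11, coupler=7, output=5
sorted: s=5 (shortest), l=11 (longest), p+q=13
s + l = 16 vs p + q = 13
s + l > p + q → non-Grashof → no link fully rotates → triple-rocker

triple-rocker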